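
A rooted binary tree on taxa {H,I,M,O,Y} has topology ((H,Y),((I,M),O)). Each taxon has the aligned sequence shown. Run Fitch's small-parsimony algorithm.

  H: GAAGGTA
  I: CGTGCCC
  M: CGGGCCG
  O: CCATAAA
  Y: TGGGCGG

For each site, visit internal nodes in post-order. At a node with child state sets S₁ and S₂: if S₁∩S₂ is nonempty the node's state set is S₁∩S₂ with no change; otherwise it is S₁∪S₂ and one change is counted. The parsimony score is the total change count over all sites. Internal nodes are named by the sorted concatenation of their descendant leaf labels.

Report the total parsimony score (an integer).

[col 0] HY: children H:{G}, Y:{T} ∪→ {G,T}; cost 1
[col 0] IM: children I:{C}, M:{C} ∩→ {C}; cost 0
[col 0] IMO: children IM:{C}, O:{C} ∩→ {C}; cost 0
[col 0] HIMOY: children HY:{G,T}, IMO:{C} ∪→ {C,G,T}; cost 1
[col 1] HY: children H:{A}, Y:{G} ∪→ {A,G}; cost 1
[col 1] IM: children I:{G}, M:{G} ∩→ {G}; cost 0
[col 1] IMO: children IM:{G}, O:{C} ∪→ {C,G}; cost 1
[col 1] HIMOY: children HY:{A,G}, IMO:{C,G} ∩→ {G}; cost 0
[col 2] HY: children H:{A}, Y:{G} ∪→ {A,G}; cost 1
[col 2] IM: children I:{T}, M:{G} ∪→ {G,T}; cost 1
[col 2] IMO: children IM:{G,T}, O:{A} ∪→ {A,G,T}; cost 1
[col 2] HIMOY: children HY:{A,G}, IMO:{A,G,T} ∩→ {A,G}; cost 0
[col 3] HY: children H:{G}, Y:{G} ∩→ {G}; cost 0
[col 3] IM: children I:{G}, M:{G} ∩→ {G}; cost 0
[col 3] IMO: children IM:{G}, O:{T} ∪→ {G,T}; cost 1
[col 3] HIMOY: children HY:{G}, IMO:{G,T} ∩→ {G}; cost 0
[col 4] HY: children H:{G}, Y:{C} ∪→ {C,G}; cost 1
[col 4] IM: children I:{C}, M:{C} ∩→ {C}; cost 0
[col 4] IMO: children IM:{C}, O:{A} ∪→ {A,C}; cost 1
[col 4] HIMOY: children HY:{C,G}, IMO:{A,C} ∩→ {C}; cost 0
[col 5] HY: children H:{T}, Y:{G} ∪→ {G,T}; cost 1
[col 5] IM: children I:{C}, M:{C} ∩→ {C}; cost 0
[col 5] IMO: children IM:{C}, O:{A} ∪→ {A,C}; cost 1
[col 5] HIMOY: children HY:{G,T}, IMO:{A,C} ∪→ {A,C,G,T}; cost 1
[col 6] HY: children H:{A}, Y:{G} ∪→ {A,G}; cost 1
[col 6] IM: children I:{C}, M:{G} ∪→ {C,G}; cost 1
[col 6] IMO: children IM:{C,G}, O:{A} ∪→ {A,C,G}; cost 1
[col 6] HIMOY: children HY:{A,G}, IMO:{A,C,G} ∩→ {A,G}; cost 0
per-site changes: [2, 2, 3, 1, 2, 3, 3]; total = 16

16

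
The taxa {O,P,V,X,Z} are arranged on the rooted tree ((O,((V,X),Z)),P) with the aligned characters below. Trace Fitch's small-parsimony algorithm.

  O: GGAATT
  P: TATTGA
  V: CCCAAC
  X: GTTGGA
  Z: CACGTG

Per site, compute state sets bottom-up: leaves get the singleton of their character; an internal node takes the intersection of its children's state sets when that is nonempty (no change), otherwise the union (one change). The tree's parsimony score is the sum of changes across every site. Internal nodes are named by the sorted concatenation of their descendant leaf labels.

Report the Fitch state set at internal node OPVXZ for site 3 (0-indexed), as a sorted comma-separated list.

A,G,T

site 0, node VX: V={C} ∪ X={G} → {C,G} (+1)
site 0, node VXZ: VX={C,G} ∩ Z={C} → {C} (+0)
site 0, node OVXZ: O={G} ∪ VXZ={C} → {C,G} (+1)
site 0, node OPVXZ: OVXZ={C,G} ∪ P={T} → {C,G,T} (+1)
site 1, node VX: V={C} ∪ X={T} → {C,T} (+1)
site 1, node VXZ: VX={C,T} ∪ Z={A} → {A,C,T} (+1)
site 1, node OVXZ: O={G} ∪ VXZ={A,C,T} → {A,C,G,T} (+1)
site 1, node OPVXZ: OVXZ={A,C,G,T} ∩ P={A} → {A} (+0)
site 2, node VX: V={C} ∪ X={T} → {C,T} (+1)
site 2, node VXZ: VX={C,T} ∩ Z={C} → {C} (+0)
site 2, node OVXZ: O={A} ∪ VXZ={C} → {A,C} (+1)
site 2, node OPVXZ: OVXZ={A,C} ∪ P={T} → {A,C,T} (+1)
site 3, node VX: V={A} ∪ X={G} → {A,G} (+1)
site 3, node VXZ: VX={A,G} ∩ Z={G} → {G} (+0)
site 3, node OVXZ: O={A} ∪ VXZ={G} → {A,G} (+1)
site 3, node OPVXZ: OVXZ={A,G} ∪ P={T} → {A,G,T} (+1)
site 4, node VX: V={A} ∪ X={G} → {A,G} (+1)
site 4, node VXZ: VX={A,G} ∪ Z={T} → {A,G,T} (+1)
site 4, node OVXZ: O={T} ∩ VXZ={A,G,T} → {T} (+0)
site 4, node OPVXZ: OVXZ={T} ∪ P={G} → {G,T} (+1)
site 5, node VX: V={C} ∪ X={A} → {A,C} (+1)
site 5, node VXZ: VX={A,C} ∪ Z={G} → {A,C,G} (+1)
site 5, node OVXZ: O={T} ∪ VXZ={A,C,G} → {A,C,G,T} (+1)
site 5, node OPVXZ: OVXZ={A,C,G,T} ∩ P={A} → {A} (+0)
per-site changes: [3, 3, 3, 3, 3, 3]; total = 18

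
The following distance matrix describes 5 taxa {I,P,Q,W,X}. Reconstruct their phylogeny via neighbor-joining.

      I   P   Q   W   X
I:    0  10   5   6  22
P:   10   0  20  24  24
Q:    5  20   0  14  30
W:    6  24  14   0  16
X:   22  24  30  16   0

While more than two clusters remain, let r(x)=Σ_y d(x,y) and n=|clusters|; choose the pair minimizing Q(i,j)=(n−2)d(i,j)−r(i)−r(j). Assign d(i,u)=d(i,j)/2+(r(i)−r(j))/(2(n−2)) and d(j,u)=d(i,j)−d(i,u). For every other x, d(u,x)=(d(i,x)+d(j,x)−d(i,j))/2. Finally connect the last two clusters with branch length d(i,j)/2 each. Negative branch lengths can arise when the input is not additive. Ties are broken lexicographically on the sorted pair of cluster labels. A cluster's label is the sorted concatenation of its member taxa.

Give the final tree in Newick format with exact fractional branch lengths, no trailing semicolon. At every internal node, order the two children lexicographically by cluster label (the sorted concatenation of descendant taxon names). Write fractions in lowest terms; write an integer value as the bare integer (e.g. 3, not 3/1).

iteration 1: select W,X (d=16, Q=-104); attach at lengths (8/3, 40/3); label the merged cluster WX
  updated: d(I,WX)=6, d(P,WX)=16, d(Q,WX)=14
iteration 2: select I,Q (d=5, Q=-50); attach at lengths (-2, 7); label the merged cluster IQ
  updated: d(IQ,P)=25/2, d(IQ,WX)=15/2
iteration 3: select IQ,P (d=25/2, Q=-36); attach at lengths (2, 21/2); label the merged cluster IPQ
  updated: d(IPQ,WX)=11/2
iteration 4: select IPQ,WX (d=11/2); attach at lengths (11/4, 11/4); label the merged cluster IPQWX
final tree: (((I:-2,Q:7):2,P:21/2):11/4,(W:8/3,X:40/3):11/4)
total length: 39

(((I:-2,Q:7):2,P:21/2):11/4,(W:8/3,X:40/3):11/4)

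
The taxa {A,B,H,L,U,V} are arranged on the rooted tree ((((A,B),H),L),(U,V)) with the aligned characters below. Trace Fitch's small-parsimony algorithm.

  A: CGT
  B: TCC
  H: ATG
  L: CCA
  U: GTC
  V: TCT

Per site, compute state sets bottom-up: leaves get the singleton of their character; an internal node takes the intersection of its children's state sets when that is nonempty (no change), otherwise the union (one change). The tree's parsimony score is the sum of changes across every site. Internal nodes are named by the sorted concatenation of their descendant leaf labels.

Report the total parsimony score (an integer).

11

site 0, node AB: A={C} ∪ B={T} → {C,T} (+1)
site 0, node ABH: AB={C,T} ∪ H={A} → {A,C,T} (+1)
site 0, node ABHL: ABH={A,C,T} ∩ L={C} → {C} (+0)
site 0, node UV: U={G} ∪ V={T} → {G,T} (+1)
site 0, node ABHLUV: ABHL={C} ∪ UV={G,T} → {C,G,T} (+1)
site 1, node AB: A={G} ∪ B={C} → {C,G} (+1)
site 1, node ABH: AB={C,G} ∪ H={T} → {C,G,T} (+1)
site 1, node ABHL: ABH={C,G,T} ∩ L={C} → {C} (+0)
site 1, node UV: U={T} ∪ V={C} → {C,T} (+1)
site 1, node ABHLUV: ABHL={C} ∩ UV={C,T} → {C} (+0)
site 2, node AB: A={T} ∪ B={C} → {C,T} (+1)
site 2, node ABH: AB={C,T} ∪ H={G} → {C,G,T} (+1)
site 2, node ABHL: ABH={C,G,T} ∪ L={A} → {A,C,G,T} (+1)
site 2, node UV: U={C} ∪ V={T} → {C,T} (+1)
site 2, node ABHLUV: ABHL={A,C,G,T} ∩ UV={C,T} → {C,T} (+0)
per-site changes: [4, 3, 4]; total = 11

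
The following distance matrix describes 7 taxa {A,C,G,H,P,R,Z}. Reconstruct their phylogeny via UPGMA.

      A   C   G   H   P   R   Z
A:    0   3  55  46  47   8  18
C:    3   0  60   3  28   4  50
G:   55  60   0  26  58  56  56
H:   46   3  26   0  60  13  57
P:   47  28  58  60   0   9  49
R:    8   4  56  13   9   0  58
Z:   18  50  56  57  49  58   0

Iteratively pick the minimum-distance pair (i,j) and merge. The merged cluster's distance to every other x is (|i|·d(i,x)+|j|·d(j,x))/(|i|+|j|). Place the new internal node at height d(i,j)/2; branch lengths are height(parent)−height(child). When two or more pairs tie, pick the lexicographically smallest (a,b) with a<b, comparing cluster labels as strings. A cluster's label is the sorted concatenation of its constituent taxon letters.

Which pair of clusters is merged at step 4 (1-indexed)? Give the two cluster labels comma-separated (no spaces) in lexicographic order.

ACHR,P

step 1: merge (A,C) at d=3; branch lengths A→3/2, C→3/2; new cluster AC
  updated: d(AC,G)=115/2, d(AC,H)=49/2, d(AC,P)=75/2, d(AC,R)=6, d(AC,Z)=34
step 2: merge (AC,R) at d=6; branch lengths AC→3/2, R→3; new cluster ACR
  updated: d(ACR,G)=57, d(ACR,H)=62/3, d(ACR,P)=28, d(ACR,Z)=42
step 3: merge (ACR,H) at d=62/3; branch lengths ACR→22/3, H→31/3; new cluster ACHR
  updated: d(ACHR,G)=197/4, d(ACHR,P)=36, d(ACHR,Z)=183/4
step 4: merge (ACHR,P) at d=36; branch lengths ACHR→23/3, P→18; new cluster ACHPR
  updated: d(ACHPR,G)=51, d(ACHPR,Z)=232/5
step 5: merge (ACHPR,Z) at d=232/5; branch lengths ACHPR→26/5, Z→116/5; new cluster ACHPRZ
  updated: d(ACHPRZ,G)=311/6
step 6: merge (ACHPRZ,G) at d=311/6; branch lengths ACHPRZ→163/60, G→311/12; new cluster ACGHPRZ
final tree: ((((((A:3/2,C:3/2):3/2,R:3):22/3,H:31/3):23/3,P:18):26/5,Z:116/5):163/60,G:311/12)
total length: 1618/15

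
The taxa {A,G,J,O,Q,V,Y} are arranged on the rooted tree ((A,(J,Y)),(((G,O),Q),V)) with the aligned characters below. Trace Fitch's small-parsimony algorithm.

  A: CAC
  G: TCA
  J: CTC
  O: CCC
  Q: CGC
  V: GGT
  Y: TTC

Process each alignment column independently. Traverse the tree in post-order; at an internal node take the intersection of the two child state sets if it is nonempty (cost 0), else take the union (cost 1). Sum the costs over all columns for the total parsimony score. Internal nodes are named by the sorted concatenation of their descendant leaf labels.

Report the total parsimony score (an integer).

8

JY@0: {C} ∪ {T} = {C,T} (union, +1)
AJY@0: {C} ∩ {C,T} = {C} (intersection, +0)
GO@0: {T} ∪ {C} = {C,T} (union, +1)
GOQ@0: {C,T} ∩ {C} = {C} (intersection, +0)
GOQV@0: {C} ∪ {G} = {C,G} (union, +1)
AGJOQVY@0: {C} ∩ {C,G} = {C} (intersection, +0)
JY@1: {T} ∩ {T} = {T} (intersection, +0)
AJY@1: {A} ∪ {T} = {A,T} (union, +1)
GO@1: {C} ∩ {C} = {C} (intersection, +0)
GOQ@1: {C} ∪ {G} = {C,G} (union, +1)
GOQV@1: {C,G} ∩ {G} = {G} (intersection, +0)
AGJOQVY@1: {A,T} ∪ {G} = {A,G,T} (union, +1)
JY@2: {C} ∩ {C} = {C} (intersection, +0)
AJY@2: {C} ∩ {C} = {C} (intersection, +0)
GO@2: {A} ∪ {C} = {A,C} (union, +1)
GOQ@2: {A,C} ∩ {C} = {C} (intersection, +0)
GOQV@2: {C} ∪ {T} = {C,T} (union, +1)
AGJOQVY@2: {C} ∩ {C,T} = {C} (intersection, +0)
per-site changes: [3, 3, 2]; total = 8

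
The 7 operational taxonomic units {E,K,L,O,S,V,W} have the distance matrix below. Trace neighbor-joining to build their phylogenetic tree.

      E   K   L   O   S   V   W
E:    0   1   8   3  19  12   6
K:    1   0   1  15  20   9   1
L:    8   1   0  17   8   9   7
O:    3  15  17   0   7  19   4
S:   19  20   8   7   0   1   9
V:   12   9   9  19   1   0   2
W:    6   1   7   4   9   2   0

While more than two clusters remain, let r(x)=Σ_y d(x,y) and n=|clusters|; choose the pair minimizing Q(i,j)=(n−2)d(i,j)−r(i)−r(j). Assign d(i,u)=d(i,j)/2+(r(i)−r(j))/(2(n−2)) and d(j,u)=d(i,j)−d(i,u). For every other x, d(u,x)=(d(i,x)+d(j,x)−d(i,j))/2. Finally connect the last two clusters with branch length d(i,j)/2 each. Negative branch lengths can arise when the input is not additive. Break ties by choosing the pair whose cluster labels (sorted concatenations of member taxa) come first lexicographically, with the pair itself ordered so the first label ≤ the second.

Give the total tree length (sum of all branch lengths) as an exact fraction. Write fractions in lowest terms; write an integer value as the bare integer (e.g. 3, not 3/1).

iteration 1: select S,V (d=1, Q=-111); attach at lengths (17/10, -7/10); label the merged cluster SV
  updated: d(E,SV)=15, d(K,SV)=14, d(L,SV)=8, d(O,SV)=25/2, d(SV,W)=5
iteration 2: select E,O (d=3, Q=-145/2); attach at lengths (-13/16, 61/16); label the merged cluster EO
  updated: d(EO,K)=13/2, d(EO,L)=11, d(EO,SV)=49/4, d(EO,W)=7/2
iteration 3: select K,L (d=1, Q=-93/2); attach at lengths (-1/4, 5/4); label the merged cluster KL
  updated: d(EO,KL)=33/4, d(KL,SV)=21/2, d(KL,W)=7/2
iteration 4: select EO,KL (d=33/4, Q=-119/4); attach at lengths (73/16, 59/16); label the merged cluster EKLO
  updated: d(EKLO,SV)=29/4, d(EKLO,W)=-5/8
iteration 5: select EKLO,SV (d=29/4, Q=-93/8); attach at lengths (13/16, 103/16); label the merged cluster EKLOSV
  updated: d(EKLOSV,W)=-23/16
iteration 6: select EKLOSV,W (d=-23/16); attach at lengths (-23/32, -23/32); label the merged cluster EKLOSVW
final tree: ((((E:-13/16,O:61/16):73/16,(K:-1/4,L:5/4):59/16):13/16,(S:17/10,V:-7/10):103/16):-23/32,W:-23/32)
total length: 305/16

305/16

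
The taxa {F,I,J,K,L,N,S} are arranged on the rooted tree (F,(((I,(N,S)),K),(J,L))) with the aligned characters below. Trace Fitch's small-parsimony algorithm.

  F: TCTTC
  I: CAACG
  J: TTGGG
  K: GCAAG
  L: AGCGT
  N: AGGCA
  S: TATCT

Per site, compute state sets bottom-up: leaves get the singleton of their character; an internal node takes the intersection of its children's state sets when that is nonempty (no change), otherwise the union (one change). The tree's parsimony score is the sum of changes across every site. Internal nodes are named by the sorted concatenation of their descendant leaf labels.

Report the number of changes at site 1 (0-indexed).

[col 0] NS: children N:{A}, S:{T} ∪→ {A,T}; cost 1
[col 0] INS: children I:{C}, NS:{A,T} ∪→ {A,C,T}; cost 1
[col 0] IKNS: children INS:{A,C,T}, K:{G} ∪→ {A,C,G,T}; cost 1
[col 0] JL: children J:{T}, L:{A} ∪→ {A,T}; cost 1
[col 0] IJKLNS: children IKNS:{A,C,G,T}, JL:{A,T} ∩→ {A,T}; cost 0
[col 0] FIJKLNS: children F:{T}, IJKLNS:{A,T} ∩→ {T}; cost 0
[col 1] NS: children N:{G}, S:{A} ∪→ {A,G}; cost 1
[col 1] INS: children I:{A}, NS:{A,G} ∩→ {A}; cost 0
[col 1] IKNS: children INS:{A}, K:{C} ∪→ {A,C}; cost 1
[col 1] JL: children J:{T}, L:{G} ∪→ {G,T}; cost 1
[col 1] IJKLNS: children IKNS:{A,C}, JL:{G,T} ∪→ {A,C,G,T}; cost 1
[col 1] FIJKLNS: children F:{C}, IJKLNS:{A,C,G,T} ∩→ {C}; cost 0
[col 2] NS: children N:{G}, S:{T} ∪→ {G,T}; cost 1
[col 2] INS: children I:{A}, NS:{G,T} ∪→ {A,G,T}; cost 1
[col 2] IKNS: children INS:{A,G,T}, K:{A} ∩→ {A}; cost 0
[col 2] JL: children J:{G}, L:{C} ∪→ {C,G}; cost 1
[col 2] IJKLNS: children IKNS:{A}, JL:{C,G} ∪→ {A,C,G}; cost 1
[col 2] FIJKLNS: children F:{T}, IJKLNS:{A,C,G} ∪→ {A,C,G,T}; cost 1
[col 3] NS: children N:{C}, S:{C} ∩→ {C}; cost 0
[col 3] INS: children I:{C}, NS:{C} ∩→ {C}; cost 0
[col 3] IKNS: children INS:{C}, K:{A} ∪→ {A,C}; cost 1
[col 3] JL: children J:{G}, L:{G} ∩→ {G}; cost 0
[col 3] IJKLNS: children IKNS:{A,C}, JL:{G} ∪→ {A,C,G}; cost 1
[col 3] FIJKLNS: children F:{T}, IJKLNS:{A,C,G} ∪→ {A,C,G,T}; cost 1
[col 4] NS: children N:{A}, S:{T} ∪→ {A,T}; cost 1
[col 4] INS: children I:{G}, NS:{A,T} ∪→ {A,G,T}; cost 1
[col 4] IKNS: children INS:{A,G,T}, K:{G} ∩→ {G}; cost 0
[col 4] JL: children J:{G}, L:{T} ∪→ {G,T}; cost 1
[col 4] IJKLNS: children IKNS:{G}, JL:{G,T} ∩→ {G}; cost 0
[col 4] FIJKLNS: children F:{C}, IJKLNS:{G} ∪→ {C,G}; cost 1
per-site changes: [4, 4, 5, 3, 4]; total = 20

4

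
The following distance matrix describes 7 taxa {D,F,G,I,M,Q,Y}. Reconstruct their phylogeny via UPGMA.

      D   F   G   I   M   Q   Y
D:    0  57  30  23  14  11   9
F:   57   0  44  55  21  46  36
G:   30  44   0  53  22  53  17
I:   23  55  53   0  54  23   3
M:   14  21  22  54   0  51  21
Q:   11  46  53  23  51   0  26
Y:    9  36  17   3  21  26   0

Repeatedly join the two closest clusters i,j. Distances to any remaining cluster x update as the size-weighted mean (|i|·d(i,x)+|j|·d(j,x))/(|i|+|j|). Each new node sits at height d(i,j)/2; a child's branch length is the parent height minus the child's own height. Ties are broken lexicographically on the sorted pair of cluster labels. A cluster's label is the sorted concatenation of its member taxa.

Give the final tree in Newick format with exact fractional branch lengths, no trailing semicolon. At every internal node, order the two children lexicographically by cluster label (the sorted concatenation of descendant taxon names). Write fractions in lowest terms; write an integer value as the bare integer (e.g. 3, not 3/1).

(((D:11/2,Q:11/2):37/8,(I:3/2,Y:3/2):69/8):61/6,((F:21/2,M:21/2):6,G:33/2):91/24)

step 1: merge (I,Y) at d=3; branch lengths I→3/2, Y→3/2; new cluster IY
  updated: d(D,IY)=16, d(F,IY)=91/2, d(G,IY)=35, d(IY,M)=75/2, d(IY,Q)=49/2
step 2: merge (D,Q) at d=11; branch lengths D→11/2, Q→11/2; new cluster DQ
  updated: d(DQ,F)=103/2, d(DQ,G)=83/2, d(DQ,IY)=81/4, d(DQ,M)=65/2
step 3: merge (DQ,IY) at d=81/4; branch lengths DQ→37/8, IY→69/8; new cluster DIQY
  updated: d(DIQY,F)=97/2, d(DIQY,G)=153/4, d(DIQY,M)=35
step 4: merge (F,M) at d=21; branch lengths F→21/2, M→21/2; new cluster FM
  updated: d(DIQY,FM)=167/4, d(FM,G)=33
step 5: merge (FM,G) at d=33; branch lengths FM→6, G→33/2; new cluster FGM
  updated: d(DIQY,FGM)=487/12
step 6: merge (DIQY,FGM) at d=487/12; branch lengths DIQY→61/6, FGM→91/24; new cluster DFGIMQY
final tree: (((D:11/2,Q:11/2):37/8,(I:3/2,Y:3/2):69/8):61/6,((F:21/2,M:21/2):6,G:33/2):91/24)
total length: 2033/24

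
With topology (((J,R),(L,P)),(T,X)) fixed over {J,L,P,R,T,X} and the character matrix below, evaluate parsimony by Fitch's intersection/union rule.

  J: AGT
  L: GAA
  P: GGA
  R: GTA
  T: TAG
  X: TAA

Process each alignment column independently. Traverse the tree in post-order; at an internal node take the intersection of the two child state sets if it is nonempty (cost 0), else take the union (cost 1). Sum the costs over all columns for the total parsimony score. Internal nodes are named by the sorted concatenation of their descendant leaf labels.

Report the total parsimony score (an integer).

7

JR@0: {A} ∪ {G} = {A,G} (union, +1)
LP@0: {G} ∩ {G} = {G} (intersection, +0)
JLPR@0: {A,G} ∩ {G} = {G} (intersection, +0)
TX@0: {T} ∩ {T} = {T} (intersection, +0)
JLPRTX@0: {G} ∪ {T} = {G,T} (union, +1)
JR@1: {G} ∪ {T} = {G,T} (union, +1)
LP@1: {A} ∪ {G} = {A,G} (union, +1)
JLPR@1: {G,T} ∩ {A,G} = {G} (intersection, +0)
TX@1: {A} ∩ {A} = {A} (intersection, +0)
JLPRTX@1: {G} ∪ {A} = {A,G} (union, +1)
JR@2: {T} ∪ {A} = {A,T} (union, +1)
LP@2: {A} ∩ {A} = {A} (intersection, +0)
JLPR@2: {A,T} ∩ {A} = {A} (intersection, +0)
TX@2: {G} ∪ {A} = {A,G} (union, +1)
JLPRTX@2: {A} ∩ {A,G} = {A} (intersection, +0)
per-site changes: [2, 3, 2]; total = 7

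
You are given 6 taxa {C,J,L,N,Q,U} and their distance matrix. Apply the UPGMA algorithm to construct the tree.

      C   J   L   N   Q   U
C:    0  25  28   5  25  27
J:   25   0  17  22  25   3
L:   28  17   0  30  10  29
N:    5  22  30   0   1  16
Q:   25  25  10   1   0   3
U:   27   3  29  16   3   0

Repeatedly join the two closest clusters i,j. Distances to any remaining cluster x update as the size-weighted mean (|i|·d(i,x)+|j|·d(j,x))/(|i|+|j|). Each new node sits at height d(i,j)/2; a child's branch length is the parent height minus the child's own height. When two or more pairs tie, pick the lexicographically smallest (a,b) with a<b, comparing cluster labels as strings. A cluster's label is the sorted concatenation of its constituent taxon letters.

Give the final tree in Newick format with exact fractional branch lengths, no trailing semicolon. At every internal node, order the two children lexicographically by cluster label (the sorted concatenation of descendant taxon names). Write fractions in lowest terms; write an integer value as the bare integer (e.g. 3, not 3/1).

(((C:15/2,(N:1/2,Q:1/2):7):7/3,(J:3/2,U:3/2):25/3):47/30,L:57/5)

step 1: merge (N,Q) at d=1; branch lengths N→1/2, Q→1/2; new cluster NQ
  updated: d(C,NQ)=15, d(J,NQ)=47/2, d(L,NQ)=20, d(NQ,U)=19/2
step 2: merge (J,U) at d=3; branch lengths J→3/2, U→3/2; new cluster JU
  updated: d(C,JU)=26, d(JU,L)=23, d(JU,NQ)=33/2
step 3: merge (C,NQ) at d=15; branch lengths C→15/2, NQ→7; new cluster CNQ
  updated: d(CNQ,JU)=59/3, d(CNQ,L)=68/3
step 4: merge (CNQ,JU) at d=59/3; branch lengths CNQ→7/3, JU→25/3; new cluster CJNQU
  updated: d(CJNQU,L)=114/5
step 5: merge (CJNQU,L) at d=114/5; branch lengths CJNQU→47/30, L→57/5; new cluster CJLNQU
final tree: (((C:15/2,(N:1/2,Q:1/2):7):7/3,(J:3/2,U:3/2):25/3):47/30,L:57/5)
total length: 632/15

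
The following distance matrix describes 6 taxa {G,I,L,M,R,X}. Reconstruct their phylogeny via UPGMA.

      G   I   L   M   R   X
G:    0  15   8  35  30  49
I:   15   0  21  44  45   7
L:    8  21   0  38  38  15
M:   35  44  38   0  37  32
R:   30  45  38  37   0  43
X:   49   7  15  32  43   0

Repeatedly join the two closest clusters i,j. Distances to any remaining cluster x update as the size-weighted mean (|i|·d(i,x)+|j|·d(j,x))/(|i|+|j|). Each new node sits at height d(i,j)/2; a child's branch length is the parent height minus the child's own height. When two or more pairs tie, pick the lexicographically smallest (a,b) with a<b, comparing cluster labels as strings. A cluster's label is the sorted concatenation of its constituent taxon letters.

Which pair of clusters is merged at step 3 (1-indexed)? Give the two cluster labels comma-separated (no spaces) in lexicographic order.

step 1: merge (I,X) at d=7; branch lengths I→7/2, X→7/2; new cluster IX
  updated: d(G,IX)=32, d(IX,L)=18, d(IX,M)=38, d(IX,R)=44
step 2: merge (G,L) at d=8; branch lengths G→4, L→4; new cluster GL
  updated: d(GL,IX)=25, d(GL,M)=73/2, d(GL,R)=34
step 3: merge (GL,IX) at d=25; branch lengths GL→17/2, IX→9; new cluster GILX
  updated: d(GILX,M)=149/4, d(GILX,R)=39
step 4: merge (M,R) at d=37; branch lengths M→37/2, R→37/2; new cluster MR
  updated: d(GILX,MR)=305/8
step 5: merge (GILX,MR) at d=305/8; branch lengths GILX→105/16, MR→9/16; new cluster GILMRX
final tree: (((G:4,L:4):17/2,(I:7/2,X:7/2):9):105/16,(M:37/2,R:37/2):9/16)
total length: 613/8

GL,IX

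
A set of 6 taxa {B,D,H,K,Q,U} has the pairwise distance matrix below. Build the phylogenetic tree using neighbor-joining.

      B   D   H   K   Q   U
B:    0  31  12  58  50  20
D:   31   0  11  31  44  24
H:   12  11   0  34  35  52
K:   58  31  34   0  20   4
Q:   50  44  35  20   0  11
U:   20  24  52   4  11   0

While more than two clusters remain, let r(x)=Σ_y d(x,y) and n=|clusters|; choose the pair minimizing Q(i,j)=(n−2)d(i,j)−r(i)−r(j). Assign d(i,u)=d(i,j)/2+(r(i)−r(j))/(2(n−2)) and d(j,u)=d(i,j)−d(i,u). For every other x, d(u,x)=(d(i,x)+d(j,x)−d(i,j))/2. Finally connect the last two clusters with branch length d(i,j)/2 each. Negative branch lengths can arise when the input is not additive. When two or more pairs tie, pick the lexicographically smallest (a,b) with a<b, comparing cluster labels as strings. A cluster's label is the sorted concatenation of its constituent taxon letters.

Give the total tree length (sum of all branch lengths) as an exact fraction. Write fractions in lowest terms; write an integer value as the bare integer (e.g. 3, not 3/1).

iteration 1: select B,H (d=12, Q=-267); attach at lengths (75/8, 21/8); label the merged cluster BH
  updated: d(BH,D)=15, d(BH,K)=40, d(BH,Q)=73/2, d(BH,U)=30
iteration 2: select BH,D (d=15, Q=-381/2); attach at lengths (35/4, 25/4); label the merged cluster BDH
  updated: d(BDH,K)=28, d(BDH,Q)=131/4, d(BDH,U)=39/2
iteration 3: select BDH,Q (d=131/4, Q=-157/2); attach at lengths (41/2, 49/4); label the merged cluster BDHQ
  updated: d(BDHQ,K)=61/8, d(BDHQ,U)=-9/8
iteration 4: select BDHQ,K (d=61/8, Q=-21/2); attach at lengths (5/4, 51/8); label the merged cluster BDHKQ
  updated: d(BDHKQ,U)=-19/8
iteration 5: select BDHKQ,U (d=-19/8); attach at lengths (-19/16, -19/16); label the merged cluster BDHKQU
final tree: (((((B:75/8,H:21/8):35/4,D:25/4):41/2,Q:49/4):5/4,K:51/8):-19/16,U:-19/16)
total length: 65

65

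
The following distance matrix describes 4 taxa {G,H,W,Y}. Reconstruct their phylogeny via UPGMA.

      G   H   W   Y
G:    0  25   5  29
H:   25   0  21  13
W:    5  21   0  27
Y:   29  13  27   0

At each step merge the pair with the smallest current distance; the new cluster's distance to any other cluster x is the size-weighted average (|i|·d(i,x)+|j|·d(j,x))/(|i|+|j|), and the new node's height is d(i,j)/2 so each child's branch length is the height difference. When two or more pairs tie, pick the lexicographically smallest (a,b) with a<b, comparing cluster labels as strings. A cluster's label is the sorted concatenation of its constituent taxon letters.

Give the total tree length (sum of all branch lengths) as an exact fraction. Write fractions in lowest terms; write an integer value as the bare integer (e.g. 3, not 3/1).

1. join G+W (d=5) ⇒ GW; edges |G|=5/2, |W|=5/2
  updated: d(GW,H)=23, d(GW,Y)=28
2. join H+Y (d=13) ⇒ HY; edges |H|=13/2, |Y|=13/2
  updated: d(GW,HY)=51/2
3. join GW+HY (d=51/2) ⇒ GHWY; edges |GW|=41/4, |HY|=25/4
final tree: ((G:5/2,W:5/2):41/4,(H:13/2,Y:13/2):25/4)
total length: 69/2

69/2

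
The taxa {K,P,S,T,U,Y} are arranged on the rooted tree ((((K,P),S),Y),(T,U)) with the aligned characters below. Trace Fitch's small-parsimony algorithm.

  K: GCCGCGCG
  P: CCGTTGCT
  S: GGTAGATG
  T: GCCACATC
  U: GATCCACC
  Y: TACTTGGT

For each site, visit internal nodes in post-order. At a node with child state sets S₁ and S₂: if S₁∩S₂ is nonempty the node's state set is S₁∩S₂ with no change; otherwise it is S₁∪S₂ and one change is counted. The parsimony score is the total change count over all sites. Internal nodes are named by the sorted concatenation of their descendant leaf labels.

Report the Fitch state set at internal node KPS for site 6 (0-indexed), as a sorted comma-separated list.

site 0, node KP: K={G} ∪ P={C} → {C,G} (+1)
site 0, node KPS: KP={C,G} ∩ S={G} → {G} (+0)
site 0, node KPSY: KPS={G} ∪ Y={T} → {G,T} (+1)
site 0, node TU: T={G} ∩ U={G} → {G} (+0)
site 0, node KPSTUY: KPSY={G,T} ∩ TU={G} → {G} (+0)
site 1, node KP: K={C} ∩ P={C} → {C} (+0)
site 1, node KPS: KP={C} ∪ S={G} → {C,G} (+1)
site 1, node KPSY: KPS={C,G} ∪ Y={A} → {A,C,G} (+1)
site 1, node TU: T={C} ∪ U={A} → {A,C} (+1)
site 1, node KPSTUY: KPSY={A,C,G} ∩ TU={A,C} → {A,C} (+0)
site 2, node KP: K={C} ∪ P={G} → {C,G} (+1)
site 2, node KPS: KP={C,G} ∪ S={T} → {C,G,T} (+1)
site 2, node KPSY: KPS={C,G,T} ∩ Y={C} → {C} (+0)
site 2, node TU: T={C} ∪ U={T} → {C,T} (+1)
site 2, node KPSTUY: KPSY={C} ∩ TU={C,T} → {C} (+0)
site 3, node KP: K={G} ∪ P={T} → {G,T} (+1)
site 3, node KPS: KP={G,T} ∪ S={A} → {A,G,T} (+1)
site 3, node KPSY: KPS={A,G,T} ∩ Y={T} → {T} (+0)
site 3, node TU: T={A} ∪ U={C} → {A,C} (+1)
site 3, node KPSTUY: KPSY={T} ∪ TU={A,C} → {A,C,T} (+1)
site 4, node KP: K={C} ∪ P={T} → {C,T} (+1)
site 4, node KPS: KP={C,T} ∪ S={G} → {C,G,T} (+1)
site 4, node KPSY: KPS={C,G,T} ∩ Y={T} → {T} (+0)
site 4, node TU: T={C} ∩ U={C} → {C} (+0)
site 4, node KPSTUY: KPSY={T} ∪ TU={C} → {C,T} (+1)
site 5, node KP: K={G} ∩ P={G} → {G} (+0)
site 5, node KPS: KP={G} ∪ S={A} → {A,G} (+1)
site 5, node KPSY: KPS={A,G} ∩ Y={G} → {G} (+0)
site 5, node TU: T={A} ∩ U={A} → {A} (+0)
site 5, node KPSTUY: KPSY={G} ∪ TU={A} → {A,G} (+1)
site 6, node KP: K={C} ∩ P={C} → {C} (+0)
site 6, node KPS: KP={C} ∪ S={T} → {C,T} (+1)
site 6, node KPSY: KPS={C,T} ∪ Y={G} → {C,G,T} (+1)
site 6, node TU: T={T} ∪ U={C} → {C,T} (+1)
site 6, node KPSTUY: KPSY={C,G,T} ∩ TU={C,T} → {C,T} (+0)
site 7, node KP: K={G} ∪ P={T} → {G,T} (+1)
site 7, node KPS: KP={G,T} ∩ S={G} → {G} (+0)
site 7, node KPSY: KPS={G} ∪ Y={T} → {G,T} (+1)
site 7, node TU: T={C} ∩ U={C} → {C} (+0)
site 7, node KPSTUY: KPSY={G,T} ∪ TU={C} → {C,G,T} (+1)
per-site changes: [2, 3, 3, 4, 3, 2, 3, 3]; total = 23

C,T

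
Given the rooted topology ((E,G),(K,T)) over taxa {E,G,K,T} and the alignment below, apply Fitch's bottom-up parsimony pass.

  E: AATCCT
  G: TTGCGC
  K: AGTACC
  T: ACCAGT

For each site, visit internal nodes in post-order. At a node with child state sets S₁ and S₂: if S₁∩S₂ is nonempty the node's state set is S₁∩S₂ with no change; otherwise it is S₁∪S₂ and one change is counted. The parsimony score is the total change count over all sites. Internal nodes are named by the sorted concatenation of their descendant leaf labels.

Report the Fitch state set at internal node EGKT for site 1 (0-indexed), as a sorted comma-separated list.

site 0, node EG: E={A} ∪ G={T} → {A,T} (+1)
site 0, node KT: K={A} ∩ T={A} → {A} (+0)
site 0, node EGKT: EG={A,T} ∩ KT={A} → {A} (+0)
site 1, node EG: E={A} ∪ G={T} → {A,T} (+1)
site 1, node KT: K={G} ∪ T={C} → {C,G} (+1)
site 1, node EGKT: EG={A,T} ∪ KT={C,G} → {A,C,G,T} (+1)
site 2, node EG: E={T} ∪ G={G} → {G,T} (+1)
site 2, node KT: K={T} ∪ T={C} → {C,T} (+1)
site 2, node EGKT: EG={G,T} ∩ KT={C,T} → {T} (+0)
site 3, node EG: E={C} ∩ G={C} → {C} (+0)
site 3, node KT: K={A} ∩ T={A} → {A} (+0)
site 3, node EGKT: EG={C} ∪ KT={A} → {A,C} (+1)
site 4, node EG: E={C} ∪ G={G} → {C,G} (+1)
site 4, node KT: K={C} ∪ T={G} → {C,G} (+1)
site 4, node EGKT: EG={C,G} ∩ KT={C,G} → {C,G} (+0)
site 5, node EG: E={T} ∪ G={C} → {C,T} (+1)
site 5, node KT: K={C} ∪ T={T} → {C,T} (+1)
site 5, node EGKT: EG={C,T} ∩ KT={C,T} → {C,T} (+0)
per-site changes: [1, 3, 2, 1, 2, 2]; total = 11

A,C,G,T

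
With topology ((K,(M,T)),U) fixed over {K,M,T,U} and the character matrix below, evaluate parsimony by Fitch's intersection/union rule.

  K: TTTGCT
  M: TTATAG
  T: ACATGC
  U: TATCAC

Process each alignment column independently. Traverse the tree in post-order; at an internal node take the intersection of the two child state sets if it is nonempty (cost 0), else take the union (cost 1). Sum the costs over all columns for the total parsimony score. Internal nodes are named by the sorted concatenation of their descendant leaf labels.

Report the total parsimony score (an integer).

10

site 0, node MT: M={T} ∪ T={A} → {A,T} (+1)
site 0, node KMT: K={T} ∩ MT={A,T} → {T} (+0)
site 0, node KMTU: KMT={T} ∩ U={T} → {T} (+0)
site 1, node MT: M={T} ∪ T={C} → {C,T} (+1)
site 1, node KMT: K={T} ∩ MT={C,T} → {T} (+0)
site 1, node KMTU: KMT={T} ∪ U={A} → {A,T} (+1)
site 2, node MT: M={A} ∩ T={A} → {A} (+0)
site 2, node KMT: K={T} ∪ MT={A} → {A,T} (+1)
site 2, node KMTU: KMT={A,T} ∩ U={T} → {T} (+0)
site 3, node MT: M={T} ∩ T={T} → {T} (+0)
site 3, node KMT: K={G} ∪ MT={T} → {G,T} (+1)
site 3, node KMTU: KMT={G,T} ∪ U={C} → {C,G,T} (+1)
site 4, node MT: M={A} ∪ T={G} → {A,G} (+1)
site 4, node KMT: K={C} ∪ MT={A,G} → {A,C,G} (+1)
site 4, node KMTU: KMT={A,C,G} ∩ U={A} → {A} (+0)
site 5, node MT: M={G} ∪ T={C} → {C,G} (+1)
site 5, node KMT: K={T} ∪ MT={C,G} → {C,G,T} (+1)
site 5, node KMTU: KMT={C,G,T} ∩ U={C} → {C} (+0)
per-site changes: [1, 2, 1, 2, 2, 2]; total = 10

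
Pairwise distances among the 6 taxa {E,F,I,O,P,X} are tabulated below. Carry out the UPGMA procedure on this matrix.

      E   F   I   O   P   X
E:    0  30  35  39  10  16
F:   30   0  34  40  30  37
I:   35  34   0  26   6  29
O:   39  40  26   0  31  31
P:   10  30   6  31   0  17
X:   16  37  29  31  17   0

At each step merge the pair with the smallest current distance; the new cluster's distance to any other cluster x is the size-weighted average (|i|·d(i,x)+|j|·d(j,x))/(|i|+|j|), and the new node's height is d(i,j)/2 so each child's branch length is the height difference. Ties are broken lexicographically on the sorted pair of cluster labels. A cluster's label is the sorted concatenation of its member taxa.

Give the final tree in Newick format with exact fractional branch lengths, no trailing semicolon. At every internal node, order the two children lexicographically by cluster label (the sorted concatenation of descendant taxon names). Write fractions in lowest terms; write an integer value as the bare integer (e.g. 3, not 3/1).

1. join I+P (d=6) ⇒ IP; edges |I|=3, |P|=3
  updated: d(E,IP)=45/2, d(F,IP)=32, d(IP,O)=57/2, d(IP,X)=23
2. join E+X (d=16) ⇒ EX; edges |E|=8, |X|=8
  updated: d(EX,F)=67/2, d(EX,IP)=91/4, d(EX,O)=35
3. join EX+IP (d=91/4) ⇒ EIPX; edges |EX|=27/8, |IP|=67/8
  updated: d(EIPX,F)=131/4, d(EIPX,O)=127/4
4. join EIPX+O (d=127/4) ⇒ EIOPX; edges |EIPX|=9/2, |O|=127/8
  updated: d(EIOPX,F)=171/5
5. join EIOPX+F (d=171/5) ⇒ EFIOPX; edges |EIOPX|=49/40, |F|=171/10
final tree: ((((E:8,X:8):27/8,(I:3,P:3):67/8):9/2,O:127/8):49/40,F:171/10)
total length: 1449/20

((((E:8,X:8):27/8,(I:3,P:3):67/8):9/2,O:127/8):49/40,F:171/10)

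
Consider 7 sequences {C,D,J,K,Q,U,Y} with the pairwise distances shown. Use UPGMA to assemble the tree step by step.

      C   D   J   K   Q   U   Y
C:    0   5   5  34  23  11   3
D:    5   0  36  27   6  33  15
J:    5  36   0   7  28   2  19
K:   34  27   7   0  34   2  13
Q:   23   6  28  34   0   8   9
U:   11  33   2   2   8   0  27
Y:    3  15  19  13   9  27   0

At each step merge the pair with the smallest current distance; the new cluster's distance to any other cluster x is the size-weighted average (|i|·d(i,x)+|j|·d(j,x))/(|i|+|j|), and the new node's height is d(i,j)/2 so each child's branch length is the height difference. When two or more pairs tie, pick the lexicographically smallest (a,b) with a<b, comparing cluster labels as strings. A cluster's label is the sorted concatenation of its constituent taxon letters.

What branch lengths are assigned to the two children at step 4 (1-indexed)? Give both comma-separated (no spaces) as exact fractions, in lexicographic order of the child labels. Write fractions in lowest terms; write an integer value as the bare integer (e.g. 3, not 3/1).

iteration 1: select J,U (d=2); attach at lengths (1, 1); label the merged cluster JU
  updated: d(C,JU)=8, d(D,JU)=69/2, d(JU,K)=9/2, d(JU,Q)=18, d(JU,Y)=23
iteration 2: select C,Y (d=3); attach at lengths (3/2, 3/2); label the merged cluster CY
  updated: d(CY,D)=10, d(CY,JU)=31/2, d(CY,K)=47/2, d(CY,Q)=16
iteration 3: select JU,K (d=9/2); attach at lengths (5/4, 9/4); label the merged cluster JKU
  updated: d(CY,JKU)=109/6, d(D,JKU)=32, d(JKU,Q)=70/3
iteration 4: select D,Q (d=6); attach at lengths (3, 3); label the merged cluster DQ
  updated: d(CY,DQ)=13, d(DQ,JKU)=83/3
iteration 5: select CY,DQ (d=13); attach at lengths (5, 7/2); label the merged cluster CDQY
  updated: d(CDQY,JKU)=275/12
iteration 6: select CDQY,JKU (d=275/12); attach at lengths (119/24, 221/24); label the merged cluster CDJKQUY
final tree: (((C:3/2,Y:3/2):5,(D:3,Q:3):7/2):119/24,((J:1,U:1):5/4,K:9/4):221/24)
total length: 223/6

3,3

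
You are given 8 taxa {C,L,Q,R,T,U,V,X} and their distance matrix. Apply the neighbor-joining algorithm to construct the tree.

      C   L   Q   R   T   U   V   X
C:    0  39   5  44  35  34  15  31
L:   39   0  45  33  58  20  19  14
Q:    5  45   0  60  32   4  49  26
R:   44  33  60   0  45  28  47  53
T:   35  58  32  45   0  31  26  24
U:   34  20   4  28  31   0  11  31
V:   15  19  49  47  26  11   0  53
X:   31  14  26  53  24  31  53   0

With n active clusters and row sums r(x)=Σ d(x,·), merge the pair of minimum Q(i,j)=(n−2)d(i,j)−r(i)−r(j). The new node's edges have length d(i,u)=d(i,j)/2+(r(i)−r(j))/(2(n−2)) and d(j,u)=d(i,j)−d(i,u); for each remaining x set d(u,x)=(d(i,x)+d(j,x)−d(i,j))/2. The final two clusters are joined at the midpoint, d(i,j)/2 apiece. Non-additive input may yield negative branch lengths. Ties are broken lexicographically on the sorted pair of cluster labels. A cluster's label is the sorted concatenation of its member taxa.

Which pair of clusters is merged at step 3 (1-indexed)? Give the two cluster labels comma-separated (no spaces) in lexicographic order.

step 1: merge (C,Q) at d=5, Q=-394; branch lengths C→1, Q→4; new cluster CQ
  updated: d(CQ,L)=79/2, d(CQ,R)=99/2, d(CQ,T)=31, d(CQ,U)=33/2, d(CQ,V)=59/2, d(CQ,X)=26
step 2: merge (L,X) at d=14, Q=-629/2; branch lengths L→21/4, X→35/4; new cluster LX
  updated: d(CQ,LX)=103/4, d(LX,R)=36, d(LX,T)=34, d(LX,U)=37/2, d(LX,V)=29
step 3: merge (T,V) at d=26, Q=-411/2; branch lengths T→257/16, V→159/16; new cluster TV
  updated: d(CQ,TV)=69/4, d(LX,TV)=37/2, d(R,TV)=33, d(TV,U)=8
step 4: merge (LX,R) at d=36, Q=-549/4; branch lengths LX→241/24, R→623/24; new cluster LRX
  updated: d(CQ,LRX)=157/8, d(LRX,TV)=31/4, d(LRX,U)=21/4
step 5: merge (CQ,TV) at d=69/4, Q=-415/8; branch lengths CQ→439/32, TV→113/32; new cluster CQTV
  updated: d(CQTV,LRX)=81/16, d(CQTV,U)=29/8
step 6: merge (CQTV,LRX) at d=81/16, Q=-223/16; branch lengths CQTV→55/32, LRX→107/32; new cluster CLQRTVX
  updated: d(CLQRTVX,U)=61/32
step 7: merge (CLQRTVX,U) at d=61/32; branch lengths CLQRTVX→61/64, U→61/64; new cluster CLQRTUVX
final tree: ((((C:1,Q:4):439/32,(T:257/16,V:159/16):113/32):55/32,((L:21/4,X:35/4):241/24,R:623/24):107/32):61/64,U:61/64)
total length: 3367/32

T,V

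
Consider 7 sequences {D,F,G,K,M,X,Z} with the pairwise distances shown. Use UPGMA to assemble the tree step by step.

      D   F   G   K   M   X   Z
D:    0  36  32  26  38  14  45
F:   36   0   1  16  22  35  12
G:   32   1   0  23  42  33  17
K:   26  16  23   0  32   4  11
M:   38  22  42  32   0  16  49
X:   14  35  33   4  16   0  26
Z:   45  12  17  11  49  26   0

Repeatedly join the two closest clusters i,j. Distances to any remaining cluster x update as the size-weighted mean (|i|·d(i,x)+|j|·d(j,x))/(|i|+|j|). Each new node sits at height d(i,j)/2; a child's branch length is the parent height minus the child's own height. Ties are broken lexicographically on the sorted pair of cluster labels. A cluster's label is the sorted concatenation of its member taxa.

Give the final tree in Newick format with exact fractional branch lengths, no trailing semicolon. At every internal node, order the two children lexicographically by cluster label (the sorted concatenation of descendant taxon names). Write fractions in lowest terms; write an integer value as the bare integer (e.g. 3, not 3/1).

step 1: merge (F,G) at d=1; branch lengths F→1/2, G→1/2; new cluster FG
  updated: d(D,FG)=34, d(FG,K)=39/2, d(FG,M)=32, d(FG,X)=34, d(FG,Z)=29/2
step 2: merge (K,X) at d=4; branch lengths K→2, X→2; new cluster KX
  updated: d(D,KX)=20, d(FG,KX)=107/4, d(KX,M)=24, d(KX,Z)=37/2
step 3: merge (FG,Z) at d=29/2; branch lengths FG→27/4, Z→29/4; new cluster FGZ
  updated: d(D,FGZ)=113/3, d(FGZ,KX)=24, d(FGZ,M)=113/3
step 4: merge (D,KX) at d=20; branch lengths D→10, KX→8; new cluster DKX
  updated: d(DKX,FGZ)=257/9, d(DKX,M)=86/3
step 5: merge (DKX,FGZ) at d=257/9; branch lengths DKX→77/18, FGZ→253/36; new cluster DFGKXZ
  updated: d(DFGKXZ,M)=199/6
step 6: merge (DFGKXZ,M) at d=199/6; branch lengths DFGKXZ→83/36, M→199/12; new cluster DFGKMXZ
final tree: (((D:10,(K:2,X:2):8):77/18,((F:1/2,G:1/2):27/4,Z:29/4):253/36):83/36,M:199/12)
total length: 2419/36

(((D:10,(K:2,X:2):8):77/18,((F:1/2,G:1/2):27/4,Z:29/4):253/36):83/36,M:199/12)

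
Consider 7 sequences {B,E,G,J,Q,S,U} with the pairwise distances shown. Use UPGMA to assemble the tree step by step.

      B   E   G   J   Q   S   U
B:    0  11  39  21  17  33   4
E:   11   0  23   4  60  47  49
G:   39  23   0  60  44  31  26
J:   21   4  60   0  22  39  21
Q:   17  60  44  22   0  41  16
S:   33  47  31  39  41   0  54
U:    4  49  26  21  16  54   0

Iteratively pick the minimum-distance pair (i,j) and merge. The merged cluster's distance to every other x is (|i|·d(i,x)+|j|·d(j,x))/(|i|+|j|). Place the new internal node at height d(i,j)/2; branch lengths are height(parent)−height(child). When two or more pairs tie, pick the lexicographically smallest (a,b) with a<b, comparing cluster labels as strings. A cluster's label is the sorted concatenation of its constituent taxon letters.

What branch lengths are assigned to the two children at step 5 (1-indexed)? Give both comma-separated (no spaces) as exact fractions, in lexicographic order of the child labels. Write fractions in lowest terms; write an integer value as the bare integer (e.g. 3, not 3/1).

step 1: merge (B,U) at d=4; branch lengths B→2, U→2; new cluster BU
  updated: d(BU,E)=30, d(BU,G)=65/2, d(BU,J)=21, d(BU,Q)=33/2, d(BU,S)=87/2
step 2: merge (E,J) at d=4; branch lengths E→2, J→2; new cluster EJ
  updated: d(BU,EJ)=51/2, d(EJ,G)=83/2, d(EJ,Q)=41, d(EJ,S)=43
step 3: merge (BU,Q) at d=33/2; branch lengths BU→25/4, Q→33/4; new cluster BQU
  updated: d(BQU,EJ)=92/3, d(BQU,G)=109/3, d(BQU,S)=128/3
step 4: merge (BQU,EJ) at d=92/3; branch lengths BQU→85/12, EJ→40/3; new cluster BEJQU
  updated: d(BEJQU,G)=192/5, d(BEJQU,S)=214/5
step 5: merge (G,S) at d=31; branch lengths G→31/2, S→31/2; new cluster GS
  updated: d(BEJQU,GS)=203/5
step 6: merge (BEJQU,GS) at d=203/5; branch lengths BEJQU→149/30, GS→24/5; new cluster BEGJQSU
final tree: ((((B:2,U:2):25/4,Q:33/4):85/12,(E:2,J:2):40/3):149/30,(G:31/2,S:31/2):24/5)
total length: 5021/60

31/2,31/2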